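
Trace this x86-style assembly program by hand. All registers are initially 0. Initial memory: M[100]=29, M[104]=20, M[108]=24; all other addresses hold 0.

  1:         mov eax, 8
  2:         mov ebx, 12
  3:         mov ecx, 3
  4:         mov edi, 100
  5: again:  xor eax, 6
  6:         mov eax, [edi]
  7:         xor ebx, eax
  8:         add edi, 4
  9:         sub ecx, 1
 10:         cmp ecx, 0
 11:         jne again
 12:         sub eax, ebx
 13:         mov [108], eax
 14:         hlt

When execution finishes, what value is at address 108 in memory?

-5

after mov eax, 8: eax=8
after mov ebx, 12: ebx=12
after mov ecx, 3: ecx=3
after mov edi, 100: edi=100
after xor eax, 6: eax=8^6=14
after mov eax, [edi]: eax=M[100]=29
after xor ebx, eax: ebx=12^29=17
after add edi, 4: edi=100+4=104
after sub ecx, 1: ecx=3-1=2
cmp ecx, 0  (cmp 2,0)
jne again: taken
after xor eax, 6: eax=29^6=27
after mov eax, [edi]: eax=M[104]=20
after xor ebx, eax: ebx=17^20=5
after add edi, 4: edi=104+4=108
after sub ecx, 1: ecx=2-1=1
cmp ecx, 0  (cmp 1,0)
jne again: taken
after xor eax, 6: eax=20^6=18
after mov eax, [edi]: eax=M[108]=24
after xor ebx, eax: ebx=5^24=29
after add edi, 4: edi=108+4=112
after sub ecx, 1: ecx=1-1=0
cmp ecx, 0  (cmp 0,0)
jne again: not taken
after sub eax, ebx: eax=24-29=-5
mov [108], eax → M[108]=-5
halt.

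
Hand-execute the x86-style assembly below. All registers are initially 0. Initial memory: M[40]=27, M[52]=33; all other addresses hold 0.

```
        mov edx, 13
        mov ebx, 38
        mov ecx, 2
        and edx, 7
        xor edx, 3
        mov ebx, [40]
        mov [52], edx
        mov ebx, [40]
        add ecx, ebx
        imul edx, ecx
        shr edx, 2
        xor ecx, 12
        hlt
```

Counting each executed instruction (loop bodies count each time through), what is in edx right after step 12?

after mov edx, 13: edx=13
after mov ebx, 38: ebx=38
after mov ecx, 2: ecx=2
after and edx, 7: edx=13&7=5
after xor edx, 3: edx=5^3=6
after mov ebx, [40]: ebx=M[40]=27
mov [52], edx → M[52]=6
after mov ebx, [40]: ebx=M[40]=27
after add ecx, ebx: ecx=2+27=29
after imul edx, ecx: edx=6*29=174
after shr edx, 2: edx=174>>2=43
after xor ecx, 12: ecx=29^12=17
After step 12: edx = 43.

43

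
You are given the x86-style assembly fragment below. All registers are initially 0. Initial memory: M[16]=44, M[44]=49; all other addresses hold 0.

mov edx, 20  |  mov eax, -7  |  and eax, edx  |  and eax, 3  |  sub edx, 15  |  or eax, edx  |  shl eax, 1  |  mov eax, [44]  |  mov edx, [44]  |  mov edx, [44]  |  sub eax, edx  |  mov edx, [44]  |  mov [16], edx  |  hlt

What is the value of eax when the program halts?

after mov edx, 20: edx=20
after mov eax, -7: eax=-7
after and eax, edx: eax=(-7)&20=16
after and eax, 3: eax=16&3=0
after sub edx, 15: edx=20-15=5
after or eax, edx: eax=0|5=5
after shl eax, 1: eax=5<<1=10
after mov eax, [44]: eax=M[44]=49
after mov edx, [44]: edx=M[44]=49
after mov edx, [44]: edx=M[44]=49
after sub eax, edx: eax=49-49=0
after mov edx, [44]: edx=M[44]=49
mov [16], edx → M[16]=49
halt.

0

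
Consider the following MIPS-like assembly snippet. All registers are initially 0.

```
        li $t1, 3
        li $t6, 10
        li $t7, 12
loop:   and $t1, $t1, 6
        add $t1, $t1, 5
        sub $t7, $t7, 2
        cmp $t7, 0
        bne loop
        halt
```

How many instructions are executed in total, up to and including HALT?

34

li $t1, 3 → $t1=3
li $t6, 10 → $t6=10
li $t7, 12 → $t7=12
and $t1, $t1, 6 → $t1=3&6=2
add $t1, $t1, 5 → $t1=2+5=7
sub $t7, $t7, 2 → $t7=12-2=10
cmp $t7, 0  (cmp 10,0)
bne loop: taken
and $t1, $t1, 6 → $t1=7&6=6
add $t1, $t1, 5 → $t1=6+5=11
sub $t7, $t7, 2 → $t7=10-2=8
cmp $t7, 0  (cmp 8,0)
bne loop: taken
and $t1, $t1, 6 → $t1=11&6=2
add $t1, $t1, 5 → $t1=2+5=7
sub $t7, $t7, 2 → $t7=8-2=6
cmp $t7, 0  (cmp 6,0)
bne loop: taken
and $t1, $t1, 6 → $t1=7&6=6
add $t1, $t1, 5 → $t1=6+5=11
sub $t7, $t7, 2 → $t7=6-2=4
cmp $t7, 0  (cmp 4,0)
bne loop: taken
and $t1, $t1, 6 → $t1=11&6=2
add $t1, $t1, 5 → $t1=2+5=7
sub $t7, $t7, 2 → $t7=4-2=2
cmp $t7, 0  (cmp 2,0)
bne loop: taken
and $t1, $t1, 6 → $t1=7&6=6
add $t1, $t1, 5 → $t1=6+5=11
sub $t7, $t7, 2 → $t7=2-2=0
cmp $t7, 0  (cmp 0,0)
bne loop: not taken
halt.
Total executed instructions: 34.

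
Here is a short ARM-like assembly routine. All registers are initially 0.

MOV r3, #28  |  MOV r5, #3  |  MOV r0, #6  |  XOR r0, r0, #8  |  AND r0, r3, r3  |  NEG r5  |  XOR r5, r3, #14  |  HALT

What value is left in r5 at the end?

r3=28
r5=3
r0=6
r0=6^8=14
r0=28&28=28
r5=-(3)=-3
r5=28^14=18
halt.

18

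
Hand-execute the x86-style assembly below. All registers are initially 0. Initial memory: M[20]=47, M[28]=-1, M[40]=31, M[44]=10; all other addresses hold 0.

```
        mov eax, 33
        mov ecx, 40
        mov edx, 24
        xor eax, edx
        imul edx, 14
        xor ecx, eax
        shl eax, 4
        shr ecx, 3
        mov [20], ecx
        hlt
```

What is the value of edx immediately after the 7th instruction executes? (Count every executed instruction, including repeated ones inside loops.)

336

mov eax, 33 → eax=33
mov ecx, 40 → ecx=40
mov edx, 24 → edx=24
xor eax, edx → eax=33^24=57
imul edx, 14 → edx=24*14=336
xor ecx, eax → ecx=40^57=17
shl eax, 4 → eax=57<<4=912
After step 7: edx = 336.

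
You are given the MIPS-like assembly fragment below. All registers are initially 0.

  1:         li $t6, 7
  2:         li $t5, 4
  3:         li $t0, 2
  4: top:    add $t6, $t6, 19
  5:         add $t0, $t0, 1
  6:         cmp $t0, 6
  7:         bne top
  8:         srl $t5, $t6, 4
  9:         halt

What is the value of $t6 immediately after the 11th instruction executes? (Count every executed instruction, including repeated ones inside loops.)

45

$t6=7
$t5=4
$t0=2
$t6=7+19=26
$t0=2+1=3
cmp $t0, 6  (cmp 3,6)
bne top: taken
$t6=26+19=45
$t0=3+1=4
cmp $t0, 6  (cmp 4,6)
bne top: taken
After step 11: $t6 = 45.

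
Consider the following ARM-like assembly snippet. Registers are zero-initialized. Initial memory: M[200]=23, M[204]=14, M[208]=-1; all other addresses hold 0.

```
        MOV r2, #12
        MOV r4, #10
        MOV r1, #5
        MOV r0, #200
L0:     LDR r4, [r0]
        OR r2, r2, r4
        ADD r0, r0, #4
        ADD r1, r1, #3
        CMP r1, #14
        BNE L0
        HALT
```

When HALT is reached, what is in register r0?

r2=12
r4=10
r1=5
r0=200
r4=M[200]=23
r2=12|23=31
r0=200+4=204
r1=5+3=8
CMP r1, #14  (cmp 8,14)
BNE L0: taken
r4=M[204]=14
r2=31|14=31
r0=204+4=208
r1=8+3=11
CMP r1, #14  (cmp 11,14)
BNE L0: taken
r4=M[208]=-1
r2=31|(-1)=-1
r0=208+4=212
r1=11+3=14
CMP r1, #14  (cmp 14,14)
BNE L0: not taken
halt.

212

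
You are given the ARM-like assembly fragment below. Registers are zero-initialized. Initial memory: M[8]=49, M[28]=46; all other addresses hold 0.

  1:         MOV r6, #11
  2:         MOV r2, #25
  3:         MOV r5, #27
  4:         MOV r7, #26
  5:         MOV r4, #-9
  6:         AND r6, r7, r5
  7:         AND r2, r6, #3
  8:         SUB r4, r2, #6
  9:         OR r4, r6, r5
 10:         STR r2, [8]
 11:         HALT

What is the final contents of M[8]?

r6=11
r2=25
r5=27
r7=26
r4=-9
r6=26&27=26
r2=26&3=2
r4=2-6=-4
r4=26|27=27
STR r2, [8] → M[8]=2
halt.

2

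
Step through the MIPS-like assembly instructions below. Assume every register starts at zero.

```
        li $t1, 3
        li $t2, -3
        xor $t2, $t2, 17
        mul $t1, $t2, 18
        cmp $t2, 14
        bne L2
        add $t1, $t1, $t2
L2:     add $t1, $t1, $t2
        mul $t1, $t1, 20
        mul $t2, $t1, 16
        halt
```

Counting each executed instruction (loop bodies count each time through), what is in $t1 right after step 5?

$t1=3
$t2=-3
$t2=(-3)^17=-20
$t1=(-20)*18=-360
cmp $t2, 14  (cmp -20,14)
After step 5: $t1 = -360.

-360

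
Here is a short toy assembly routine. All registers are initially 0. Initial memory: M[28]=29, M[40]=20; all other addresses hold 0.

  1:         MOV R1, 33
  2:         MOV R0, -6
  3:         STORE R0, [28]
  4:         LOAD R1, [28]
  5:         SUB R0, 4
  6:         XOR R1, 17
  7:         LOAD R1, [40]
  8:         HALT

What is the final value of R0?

R1=33
R0=-6
STORE R0, [28] → M[28]=-6
R1=M[28]=-6
R0=(-6)-4=-10
R1=(-6)^17=-21
R1=M[40]=20
halt.

-10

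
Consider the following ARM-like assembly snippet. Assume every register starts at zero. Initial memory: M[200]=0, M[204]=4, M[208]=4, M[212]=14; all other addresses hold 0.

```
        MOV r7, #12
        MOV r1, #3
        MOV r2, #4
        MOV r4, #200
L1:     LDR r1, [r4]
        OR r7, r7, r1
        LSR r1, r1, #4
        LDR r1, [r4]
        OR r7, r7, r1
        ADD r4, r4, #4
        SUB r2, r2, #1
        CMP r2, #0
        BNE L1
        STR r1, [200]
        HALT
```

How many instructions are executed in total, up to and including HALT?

after MOV r7, #12: r7=12
after MOV r1, #3: r1=3
after MOV r2, #4: r2=4
after MOV r4, #200: r4=200
after LDR r1, [r4]: r1=M[200]=0
after OR r7, r7, r1: r7=12|0=12
after LSR r1, r1, #4: r1=0>>4=0
after LDR r1, [r4]: r1=M[200]=0
after OR r7, r7, r1: r7=12|0=12
after ADD r4, r4, #4: r4=200+4=204
after SUB r2, r2, #1: r2=4-1=3
CMP r2, #0  (cmp 3,0)
BNE L1: taken
after LDR r1, [r4]: r1=M[204]=4
after OR r7, r7, r1: r7=12|4=12
after LSR r1, r1, #4: r1=4>>4=0
after LDR r1, [r4]: r1=M[204]=4
after OR r7, r7, r1: r7=12|4=12
after ADD r4, r4, #4: r4=204+4=208
after SUB r2, r2, #1: r2=3-1=2
CMP r2, #0  (cmp 2,0)
BNE L1: taken
after LDR r1, [r4]: r1=M[208]=4
after OR r7, r7, r1: r7=12|4=12
after LSR r1, r1, #4: r1=4>>4=0
after LDR r1, [r4]: r1=M[208]=4
after OR r7, r7, r1: r7=12|4=12
after ADD r4, r4, #4: r4=208+4=212
after SUB r2, r2, #1: r2=2-1=1
CMP r2, #0  (cmp 1,0)
BNE L1: taken
after LDR r1, [r4]: r1=M[212]=14
after OR r7, r7, r1: r7=12|14=14
after LSR r1, r1, #4: r1=14>>4=0
after LDR r1, [r4]: r1=M[212]=14
after OR r7, r7, r1: r7=14|14=14
after ADD r4, r4, #4: r4=212+4=216
after SUB r2, r2, #1: r2=1-1=0
CMP r2, #0  (cmp 0,0)
BNE L1: not taken
STR r1, [200] → M[200]=14
halt.
Total executed instructions: 42.

42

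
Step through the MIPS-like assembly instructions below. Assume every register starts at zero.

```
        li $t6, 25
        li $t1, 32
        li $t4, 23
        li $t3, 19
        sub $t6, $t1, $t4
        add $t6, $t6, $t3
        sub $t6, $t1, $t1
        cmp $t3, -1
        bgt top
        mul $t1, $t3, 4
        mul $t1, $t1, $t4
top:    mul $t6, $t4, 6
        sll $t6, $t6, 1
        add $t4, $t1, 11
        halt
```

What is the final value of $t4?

43

li $t6, 25 → $t6=25
li $t1, 32 → $t1=32
li $t4, 23 → $t4=23
li $t3, 19 → $t3=19
sub $t6, $t1, $t4 → $t6=32-23=9
add $t6, $t6, $t3 → $t6=9+19=28
sub $t6, $t1, $t1 → $t6=32-32=0
cmp $t3, -1  (cmp 19,-1)
bgt top: taken
mul $t6, $t4, 6 → $t6=23*6=138
sll $t6, $t6, 1 → $t6=138<<1=276
add $t4, $t1, 11 → $t4=32+11=43
halt.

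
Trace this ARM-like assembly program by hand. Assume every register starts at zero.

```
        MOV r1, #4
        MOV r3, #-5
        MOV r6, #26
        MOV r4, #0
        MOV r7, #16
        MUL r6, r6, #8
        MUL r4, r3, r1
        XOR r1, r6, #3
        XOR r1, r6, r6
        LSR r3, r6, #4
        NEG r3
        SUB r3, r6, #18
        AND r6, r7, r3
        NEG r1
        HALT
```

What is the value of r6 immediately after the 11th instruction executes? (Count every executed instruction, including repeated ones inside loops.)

after MOV r1, #4: r1=4
after MOV r3, #-5: r3=-5
after MOV r6, #26: r6=26
after MOV r4, #0: r4=0
after MOV r7, #16: r7=16
after MUL r6, r6, #8: r6=26*8=208
after MUL r4, r3, r1: r4=(-5)*4=-20
after XOR r1, r6, #3: r1=208^3=211
after XOR r1, r6, r6: r1=208^208=0
after LSR r3, r6, #4: r3=208>>4=13
after NEG r3: r3=-(13)=-13
After step 11: r6 = 208.

208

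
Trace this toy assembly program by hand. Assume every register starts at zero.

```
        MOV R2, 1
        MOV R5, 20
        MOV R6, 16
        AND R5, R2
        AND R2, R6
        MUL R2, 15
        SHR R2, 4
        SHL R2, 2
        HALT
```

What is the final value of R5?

0

MOV R2, 1 → R2=1
MOV R5, 20 → R5=20
MOV R6, 16 → R6=16
AND R5, R2 → R5=20&1=0
AND R2, R6 → R2=1&16=0
MUL R2, 15 → R2=0*15=0
SHR R2, 4 → R2=0>>4=0
SHL R2, 2 → R2=0<<2=0
halt.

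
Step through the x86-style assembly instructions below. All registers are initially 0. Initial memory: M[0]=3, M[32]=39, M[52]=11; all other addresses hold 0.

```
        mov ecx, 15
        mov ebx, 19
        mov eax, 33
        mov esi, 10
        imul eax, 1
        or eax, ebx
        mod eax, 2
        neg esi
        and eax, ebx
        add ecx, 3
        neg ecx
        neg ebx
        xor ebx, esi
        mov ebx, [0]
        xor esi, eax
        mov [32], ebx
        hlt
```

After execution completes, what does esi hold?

-9

mov ecx, 15 → ecx=15
mov ebx, 19 → ebx=19
mov eax, 33 → eax=33
mov esi, 10 → esi=10
imul eax, 1 → eax=33*1=33
or eax, ebx → eax=33|19=51
mod eax, 2 → eax=51%2=1
neg esi → esi=-(10)=-10
and eax, ebx → eax=1&19=1
add ecx, 3 → ecx=15+3=18
neg ecx → ecx=-(18)=-18
neg ebx → ebx=-(19)=-19
xor ebx, esi → ebx=(-19)^(-10)=27
mov ebx, [0] → ebx=M[0]=3
xor esi, eax → esi=(-10)^1=-9
mov [32], ebx → M[32]=3
halt.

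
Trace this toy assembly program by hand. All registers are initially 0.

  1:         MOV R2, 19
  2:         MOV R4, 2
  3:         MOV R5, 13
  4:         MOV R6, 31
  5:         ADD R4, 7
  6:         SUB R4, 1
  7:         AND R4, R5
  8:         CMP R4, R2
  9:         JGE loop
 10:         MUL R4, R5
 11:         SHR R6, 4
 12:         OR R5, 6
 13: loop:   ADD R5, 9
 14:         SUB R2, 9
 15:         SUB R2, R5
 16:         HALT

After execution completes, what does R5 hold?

24

MOV R2, 19 → R2=19
MOV R4, 2 → R4=2
MOV R5, 13 → R5=13
MOV R6, 31 → R6=31
ADD R4, 7 → R4=2+7=9
SUB R4, 1 → R4=9-1=8
AND R4, R5 → R4=8&13=8
CMP R4, R2  (cmp 8,19)
JGE loop: not taken
MUL R4, R5 → R4=8*13=104
SHR R6, 4 → R6=31>>4=1
OR R5, 6 → R5=13|6=15
ADD R5, 9 → R5=15+9=24
SUB R2, 9 → R2=19-9=10
SUB R2, R5 → R2=10-24=-14
halt.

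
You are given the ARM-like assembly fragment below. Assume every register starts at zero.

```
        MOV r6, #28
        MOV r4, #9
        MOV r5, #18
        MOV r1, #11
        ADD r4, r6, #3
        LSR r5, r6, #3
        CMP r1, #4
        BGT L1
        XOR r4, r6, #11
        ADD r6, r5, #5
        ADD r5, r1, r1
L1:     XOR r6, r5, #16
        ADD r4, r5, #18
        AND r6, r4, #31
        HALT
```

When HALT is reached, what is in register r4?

21

r6=28
r4=9
r5=18
r1=11
r4=28+3=31
r5=28>>3=3
CMP r1, #4  (cmp 11,4)
BGT L1: taken
r6=3^16=19
r4=3+18=21
r6=21&31=21
halt.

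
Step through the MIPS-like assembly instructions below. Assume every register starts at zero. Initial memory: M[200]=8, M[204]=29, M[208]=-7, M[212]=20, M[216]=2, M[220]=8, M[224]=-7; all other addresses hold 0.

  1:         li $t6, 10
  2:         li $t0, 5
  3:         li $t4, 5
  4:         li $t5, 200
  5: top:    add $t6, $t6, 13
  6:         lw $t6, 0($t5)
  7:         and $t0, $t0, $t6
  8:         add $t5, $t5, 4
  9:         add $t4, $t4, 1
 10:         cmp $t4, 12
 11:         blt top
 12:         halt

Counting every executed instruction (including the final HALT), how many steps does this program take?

li $t6, 10 → $t6=10
li $t0, 5 → $t0=5
li $t4, 5 → $t4=5
li $t5, 200 → $t5=200
add $t6, $t6, 13 → $t6=10+13=23
lw $t6, 0($t5) → $t6=M[200]=8
and $t0, $t0, $t6 → $t0=5&8=0
add $t5, $t5, 4 → $t5=200+4=204
add $t4, $t4, 1 → $t4=5+1=6
cmp $t4, 12  (cmp 6,12)
blt top: taken
add $t6, $t6, 13 → $t6=8+13=21
lw $t6, 0($t5) → $t6=M[204]=29
and $t0, $t0, $t6 → $t0=0&29=0
add $t5, $t5, 4 → $t5=204+4=208
add $t4, $t4, 1 → $t4=6+1=7
cmp $t4, 12  (cmp 7,12)
blt top: taken
add $t6, $t6, 13 → $t6=29+13=42
lw $t6, 0($t5) → $t6=M[208]=-7
and $t0, $t0, $t6 → $t0=0&(-7)=0
add $t5, $t5, 4 → $t5=208+4=212
add $t4, $t4, 1 → $t4=7+1=8
cmp $t4, 12  (cmp 8,12)
blt top: taken
add $t6, $t6, 13 → $t6=(-7)+13=6
lw $t6, 0($t5) → $t6=M[212]=20
and $t0, $t0, $t6 → $t0=0&20=0
add $t5, $t5, 4 → $t5=212+4=216
add $t4, $t4, 1 → $t4=8+1=9
cmp $t4, 12  (cmp 9,12)
blt top: taken
add $t6, $t6, 13 → $t6=20+13=33
lw $t6, 0($t5) → $t6=M[216]=2
and $t0, $t0, $t6 → $t0=0&2=0
add $t5, $t5, 4 → $t5=216+4=220
add $t4, $t4, 1 → $t4=9+1=10
cmp $t4, 12  (cmp 10,12)
blt top: taken
add $t6, $t6, 13 → $t6=2+13=15
lw $t6, 0($t5) → $t6=M[220]=8
and $t0, $t0, $t6 → $t0=0&8=0
add $t5, $t5, 4 → $t5=220+4=224
add $t4, $t4, 1 → $t4=10+1=11
cmp $t4, 12  (cmp 11,12)
blt top: taken
add $t6, $t6, 13 → $t6=8+13=21
lw $t6, 0($t5) → $t6=M[224]=-7
and $t0, $t0, $t6 → $t0=0&(-7)=0
add $t5, $t5, 4 → $t5=224+4=228
add $t4, $t4, 1 → $t4=11+1=12
cmp $t4, 12  (cmp 12,12)
blt top: not taken
halt.
Total executed instructions: 54.

54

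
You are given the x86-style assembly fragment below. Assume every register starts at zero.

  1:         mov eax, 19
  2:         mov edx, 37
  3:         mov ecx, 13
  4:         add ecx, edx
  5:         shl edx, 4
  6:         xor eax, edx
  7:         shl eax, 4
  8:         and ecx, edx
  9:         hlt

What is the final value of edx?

mov eax, 19 → eax=19
mov edx, 37 → edx=37
mov ecx, 13 → ecx=13
add ecx, edx → ecx=13+37=50
shl edx, 4 → edx=37<<4=592
xor eax, edx → eax=19^592=579
shl eax, 4 → eax=579<<4=9264
and ecx, edx → ecx=50&592=16
halt.

592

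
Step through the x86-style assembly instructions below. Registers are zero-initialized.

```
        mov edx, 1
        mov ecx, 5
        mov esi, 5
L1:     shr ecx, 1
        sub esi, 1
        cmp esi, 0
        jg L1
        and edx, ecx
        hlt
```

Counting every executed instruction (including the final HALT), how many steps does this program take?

25

mov edx, 1 → edx=1
mov ecx, 5 → ecx=5
mov esi, 5 → esi=5
shr ecx, 1 → ecx=5>>1=2
sub esi, 1 → esi=5-1=4
cmp esi, 0  (cmp 4,0)
jg L1: taken
shr ecx, 1 → ecx=2>>1=1
sub esi, 1 → esi=4-1=3
cmp esi, 0  (cmp 3,0)
jg L1: taken
shr ecx, 1 → ecx=1>>1=0
sub esi, 1 → esi=3-1=2
cmp esi, 0  (cmp 2,0)
jg L1: taken
shr ecx, 1 → ecx=0>>1=0
sub esi, 1 → esi=2-1=1
cmp esi, 0  (cmp 1,0)
jg L1: taken
shr ecx, 1 → ecx=0>>1=0
sub esi, 1 → esi=1-1=0
cmp esi, 0  (cmp 0,0)
jg L1: not taken
and edx, ecx → edx=1&0=0
halt.
Total executed instructions: 25.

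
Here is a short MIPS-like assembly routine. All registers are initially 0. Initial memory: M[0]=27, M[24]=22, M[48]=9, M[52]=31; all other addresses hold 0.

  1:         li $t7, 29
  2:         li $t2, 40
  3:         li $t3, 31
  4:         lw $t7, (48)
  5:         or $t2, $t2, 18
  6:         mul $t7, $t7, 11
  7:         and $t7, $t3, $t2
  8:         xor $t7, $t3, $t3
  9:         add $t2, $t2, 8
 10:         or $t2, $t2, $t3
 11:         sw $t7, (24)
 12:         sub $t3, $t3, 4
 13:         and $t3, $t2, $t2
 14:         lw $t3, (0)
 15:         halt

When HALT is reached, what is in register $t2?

95

$t7=29
$t2=40
$t3=31
$t7=M[48]=9
$t2=40|18=58
$t7=9*11=99
$t7=31&58=26
$t7=31^31=0
$t2=58+8=66
$t2=66|31=95
sw $t7, (24) → M[24]=0
$t3=31-4=27
$t3=95&95=95
$t3=M[0]=27
halt.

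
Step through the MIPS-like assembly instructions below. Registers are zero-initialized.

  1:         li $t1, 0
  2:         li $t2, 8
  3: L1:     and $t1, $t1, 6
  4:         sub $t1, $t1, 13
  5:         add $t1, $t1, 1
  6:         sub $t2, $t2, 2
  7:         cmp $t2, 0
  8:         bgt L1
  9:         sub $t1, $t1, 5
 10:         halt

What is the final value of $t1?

li $t1, 0 → $t1=0
li $t2, 8 → $t2=8
and $t1, $t1, 6 → $t1=0&6=0
sub $t1, $t1, 13 → $t1=0-13=-13
add $t1, $t1, 1 → $t1=(-13)+1=-12
sub $t2, $t2, 2 → $t2=8-2=6
cmp $t2, 0  (cmp 6,0)
bgt L1: taken
and $t1, $t1, 6 → $t1=(-12)&6=4
sub $t1, $t1, 13 → $t1=4-13=-9
add $t1, $t1, 1 → $t1=(-9)+1=-8
sub $t2, $t2, 2 → $t2=6-2=4
cmp $t2, 0  (cmp 4,0)
bgt L1: taken
and $t1, $t1, 6 → $t1=(-8)&6=0
sub $t1, $t1, 13 → $t1=0-13=-13
add $t1, $t1, 1 → $t1=(-13)+1=-12
sub $t2, $t2, 2 → $t2=4-2=2
cmp $t2, 0  (cmp 2,0)
bgt L1: taken
and $t1, $t1, 6 → $t1=(-12)&6=4
sub $t1, $t1, 13 → $t1=4-13=-9
add $t1, $t1, 1 → $t1=(-9)+1=-8
sub $t2, $t2, 2 → $t2=2-2=0
cmp $t2, 0  (cmp 0,0)
bgt L1: not taken
sub $t1, $t1, 5 → $t1=(-8)-5=-13
halt.

-13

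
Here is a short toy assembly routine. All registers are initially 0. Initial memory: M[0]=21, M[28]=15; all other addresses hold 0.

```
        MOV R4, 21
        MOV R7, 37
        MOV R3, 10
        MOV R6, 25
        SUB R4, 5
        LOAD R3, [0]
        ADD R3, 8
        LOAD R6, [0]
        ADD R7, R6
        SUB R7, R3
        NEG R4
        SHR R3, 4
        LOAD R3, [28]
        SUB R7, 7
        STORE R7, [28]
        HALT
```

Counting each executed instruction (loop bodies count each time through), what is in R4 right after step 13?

-16

MOV R4, 21 → R4=21
MOV R7, 37 → R7=37
MOV R3, 10 → R3=10
MOV R6, 25 → R6=25
SUB R4, 5 → R4=21-5=16
LOAD R3, [0] → R3=M[0]=21
ADD R3, 8 → R3=21+8=29
LOAD R6, [0] → R6=M[0]=21
ADD R7, R6 → R7=37+21=58
SUB R7, R3 → R7=58-29=29
NEG R4 → R4=-(16)=-16
SHR R3, 4 → R3=29>>4=1
LOAD R3, [28] → R3=M[28]=15
After step 13: R4 = -16.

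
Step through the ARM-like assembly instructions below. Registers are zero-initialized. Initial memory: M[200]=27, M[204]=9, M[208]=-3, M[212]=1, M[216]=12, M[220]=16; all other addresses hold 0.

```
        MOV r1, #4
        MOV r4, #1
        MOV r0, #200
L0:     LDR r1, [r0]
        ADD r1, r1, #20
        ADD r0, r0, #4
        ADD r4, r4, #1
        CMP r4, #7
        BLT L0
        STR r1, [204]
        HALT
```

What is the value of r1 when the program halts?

MOV r1, #4 → r1=4
MOV r4, #1 → r4=1
MOV r0, #200 → r0=200
LDR r1, [r0] → r1=M[200]=27
ADD r1, r1, #20 → r1=27+20=47
ADD r0, r0, #4 → r0=200+4=204
ADD r4, r4, #1 → r4=1+1=2
CMP r4, #7  (cmp 2,7)
BLT L0: taken
LDR r1, [r0] → r1=M[204]=9
ADD r1, r1, #20 → r1=9+20=29
ADD r0, r0, #4 → r0=204+4=208
ADD r4, r4, #1 → r4=2+1=3
CMP r4, #7  (cmp 3,7)
BLT L0: taken
LDR r1, [r0] → r1=M[208]=-3
ADD r1, r1, #20 → r1=(-3)+20=17
ADD r0, r0, #4 → r0=208+4=212
ADD r4, r4, #1 → r4=3+1=4
CMP r4, #7  (cmp 4,7)
BLT L0: taken
LDR r1, [r0] → r1=M[212]=1
ADD r1, r1, #20 → r1=1+20=21
ADD r0, r0, #4 → r0=212+4=216
ADD r4, r4, #1 → r4=4+1=5
CMP r4, #7  (cmp 5,7)
BLT L0: taken
LDR r1, [r0] → r1=M[216]=12
ADD r1, r1, #20 → r1=12+20=32
ADD r0, r0, #4 → r0=216+4=220
ADD r4, r4, #1 → r4=5+1=6
CMP r4, #7  (cmp 6,7)
BLT L0: taken
LDR r1, [r0] → r1=M[220]=16
ADD r1, r1, #20 → r1=16+20=36
ADD r0, r0, #4 → r0=220+4=224
ADD r4, r4, #1 → r4=6+1=7
CMP r4, #7  (cmp 7,7)
BLT L0: not taken
STR r1, [204] → M[204]=36
halt.

36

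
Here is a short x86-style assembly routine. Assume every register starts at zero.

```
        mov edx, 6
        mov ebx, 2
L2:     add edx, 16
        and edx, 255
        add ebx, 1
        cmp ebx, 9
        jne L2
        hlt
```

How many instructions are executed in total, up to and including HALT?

edx=6
ebx=2
edx=6+16=22
edx=22&255=22
ebx=2+1=3
cmp ebx, 9  (cmp 3,9)
jne L2: taken
edx=22+16=38
edx=38&255=38
ebx=3+1=4
cmp ebx, 9  (cmp 4,9)
jne L2: taken
edx=38+16=54
edx=54&255=54
ebx=4+1=5
cmp ebx, 9  (cmp 5,9)
jne L2: taken
edx=54+16=70
edx=70&255=70
ebx=5+1=6
cmp ebx, 9  (cmp 6,9)
jne L2: taken
edx=70+16=86
edx=86&255=86
ebx=6+1=7
cmp ebx, 9  (cmp 7,9)
jne L2: taken
edx=86+16=102
edx=102&255=102
ebx=7+1=8
cmp ebx, 9  (cmp 8,9)
jne L2: taken
edx=102+16=118
edx=118&255=118
ebx=8+1=9
cmp ebx, 9  (cmp 9,9)
jne L2: not taken
halt.
Total executed instructions: 38.

38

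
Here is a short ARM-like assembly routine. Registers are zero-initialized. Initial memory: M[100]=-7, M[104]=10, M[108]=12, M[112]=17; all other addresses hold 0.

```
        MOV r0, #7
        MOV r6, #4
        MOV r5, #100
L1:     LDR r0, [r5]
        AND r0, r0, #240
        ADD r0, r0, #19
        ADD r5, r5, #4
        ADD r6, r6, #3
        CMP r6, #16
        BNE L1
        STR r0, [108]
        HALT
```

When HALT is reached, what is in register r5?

116

after MOV r0, #7: r0=7
after MOV r6, #4: r6=4
after MOV r5, #100: r5=100
after LDR r0, [r5]: r0=M[100]=-7
after AND r0, r0, #240: r0=(-7)&240=240
after ADD r0, r0, #19: r0=240+19=259
after ADD r5, r5, #4: r5=100+4=104
after ADD r6, r6, #3: r6=4+3=7
CMP r6, #16  (cmp 7,16)
BNE L1: taken
after LDR r0, [r5]: r0=M[104]=10
after AND r0, r0, #240: r0=10&240=0
after ADD r0, r0, #19: r0=0+19=19
after ADD r5, r5, #4: r5=104+4=108
after ADD r6, r6, #3: r6=7+3=10
CMP r6, #16  (cmp 10,16)
BNE L1: taken
after LDR r0, [r5]: r0=M[108]=12
after AND r0, r0, #240: r0=12&240=0
after ADD r0, r0, #19: r0=0+19=19
after ADD r5, r5, #4: r5=108+4=112
after ADD r6, r6, #3: r6=10+3=13
CMP r6, #16  (cmp 13,16)
BNE L1: taken
after LDR r0, [r5]: r0=M[112]=17
after AND r0, r0, #240: r0=17&240=16
after ADD r0, r0, #19: r0=16+19=35
after ADD r5, r5, #4: r5=112+4=116
after ADD r6, r6, #3: r6=13+3=16
CMP r6, #16  (cmp 16,16)
BNE L1: not taken
STR r0, [108] → M[108]=35
halt.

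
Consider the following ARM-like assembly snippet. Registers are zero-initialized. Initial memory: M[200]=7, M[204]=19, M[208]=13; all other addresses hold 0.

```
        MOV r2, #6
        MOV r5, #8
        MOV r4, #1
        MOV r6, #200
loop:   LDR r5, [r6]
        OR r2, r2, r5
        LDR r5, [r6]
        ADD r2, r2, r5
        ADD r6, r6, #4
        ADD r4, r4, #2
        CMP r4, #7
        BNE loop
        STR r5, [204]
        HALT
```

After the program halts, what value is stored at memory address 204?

13

after MOV r2, #6: r2=6
after MOV r5, #8: r5=8
after MOV r4, #1: r4=1
after MOV r6, #200: r6=200
after LDR r5, [r6]: r5=M[200]=7
after OR r2, r2, r5: r2=6|7=7
after LDR r5, [r6]: r5=M[200]=7
after ADD r2, r2, r5: r2=7+7=14
after ADD r6, r6, #4: r6=200+4=204
after ADD r4, r4, #2: r4=1+2=3
CMP r4, #7  (cmp 3,7)
BNE loop: taken
after LDR r5, [r6]: r5=M[204]=19
after OR r2, r2, r5: r2=14|19=31
after LDR r5, [r6]: r5=M[204]=19
after ADD r2, r2, r5: r2=31+19=50
after ADD r6, r6, #4: r6=204+4=208
after ADD r4, r4, #2: r4=3+2=5
CMP r4, #7  (cmp 5,7)
BNE loop: taken
after LDR r5, [r6]: r5=M[208]=13
after OR r2, r2, r5: r2=50|13=63
after LDR r5, [r6]: r5=M[208]=13
after ADD r2, r2, r5: r2=63+13=76
after ADD r6, r6, #4: r6=208+4=212
after ADD r4, r4, #2: r4=5+2=7
CMP r4, #7  (cmp 7,7)
BNE loop: not taken
STR r5, [204] → M[204]=13
halt.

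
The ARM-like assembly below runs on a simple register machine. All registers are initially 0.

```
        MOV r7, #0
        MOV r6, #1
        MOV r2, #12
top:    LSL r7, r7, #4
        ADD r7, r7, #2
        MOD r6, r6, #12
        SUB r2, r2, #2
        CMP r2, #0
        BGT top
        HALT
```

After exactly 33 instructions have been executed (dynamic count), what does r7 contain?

139810

r7=0
r6=1
r2=12
r7=0<<4=0
r7=0+2=2
r6=1%12=1
r2=12-2=10
CMP r2, #0  (cmp 10,0)
BGT top: taken
r7=2<<4=32
r7=32+2=34
r6=1%12=1
r2=10-2=8
CMP r2, #0  (cmp 8,0)
BGT top: taken
r7=34<<4=544
r7=544+2=546
r6=1%12=1
r2=8-2=6
CMP r2, #0  (cmp 6,0)
BGT top: taken
r7=546<<4=8736
r7=8736+2=8738
r6=1%12=1
r2=6-2=4
CMP r2, #0  (cmp 4,0)
BGT top: taken
r7=8738<<4=139808
r7=139808+2=139810
r6=1%12=1
r2=4-2=2
CMP r2, #0  (cmp 2,0)
BGT top: taken
After step 33: r7 = 139810.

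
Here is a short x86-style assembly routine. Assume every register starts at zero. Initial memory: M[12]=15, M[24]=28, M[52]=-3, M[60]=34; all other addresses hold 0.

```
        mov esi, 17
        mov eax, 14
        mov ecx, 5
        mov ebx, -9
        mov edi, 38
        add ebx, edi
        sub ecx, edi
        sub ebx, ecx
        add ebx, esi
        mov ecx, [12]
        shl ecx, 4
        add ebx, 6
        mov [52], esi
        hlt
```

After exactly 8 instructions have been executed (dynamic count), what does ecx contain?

-33

mov esi, 17 → esi=17
mov eax, 14 → eax=14
mov ecx, 5 → ecx=5
mov ebx, -9 → ebx=-9
mov edi, 38 → edi=38
add ebx, edi → ebx=(-9)+38=29
sub ecx, edi → ecx=5-38=-33
sub ebx, ecx → ebx=29-(-33)=62
After step 8: ecx = -33.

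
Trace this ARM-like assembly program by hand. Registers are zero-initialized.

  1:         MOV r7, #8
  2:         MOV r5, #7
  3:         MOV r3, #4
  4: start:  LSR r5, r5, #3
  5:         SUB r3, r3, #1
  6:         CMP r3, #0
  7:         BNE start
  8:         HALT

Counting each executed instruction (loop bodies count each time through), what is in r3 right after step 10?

2

after MOV r7, #8: r7=8
after MOV r5, #7: r5=7
after MOV r3, #4: r3=4
after LSR r5, r5, #3: r5=7>>3=0
after SUB r3, r3, #1: r3=4-1=3
CMP r3, #0  (cmp 3,0)
BNE start: taken
after LSR r5, r5, #3: r5=0>>3=0
after SUB r3, r3, #1: r3=3-1=2
CMP r3, #0  (cmp 2,0)
After step 10: r3 = 2.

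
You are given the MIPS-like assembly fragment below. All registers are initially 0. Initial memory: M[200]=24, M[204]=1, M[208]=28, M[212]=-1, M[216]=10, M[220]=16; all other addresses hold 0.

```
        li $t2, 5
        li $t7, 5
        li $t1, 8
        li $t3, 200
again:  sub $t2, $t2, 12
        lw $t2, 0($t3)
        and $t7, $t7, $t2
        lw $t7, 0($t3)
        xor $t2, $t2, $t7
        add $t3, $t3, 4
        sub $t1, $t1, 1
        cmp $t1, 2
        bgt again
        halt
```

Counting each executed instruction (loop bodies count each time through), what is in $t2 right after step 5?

-7

li $t2, 5 → $t2=5
li $t7, 5 → $t7=5
li $t1, 8 → $t1=8
li $t3, 200 → $t3=200
sub $t2, $t2, 12 → $t2=5-12=-7
After step 5: $t2 = -7.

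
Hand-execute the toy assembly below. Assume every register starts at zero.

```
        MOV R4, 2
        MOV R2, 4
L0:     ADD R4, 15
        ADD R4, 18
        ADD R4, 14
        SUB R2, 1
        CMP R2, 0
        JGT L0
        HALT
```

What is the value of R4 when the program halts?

MOV R4, 2 → R4=2
MOV R2, 4 → R2=4
ADD R4, 15 → R4=2+15=17
ADD R4, 18 → R4=17+18=35
ADD R4, 14 → R4=35+14=49
SUB R2, 1 → R2=4-1=3
CMP R2, 0  (cmp 3,0)
JGT L0: taken
ADD R4, 15 → R4=49+15=64
ADD R4, 18 → R4=64+18=82
ADD R4, 14 → R4=82+14=96
SUB R2, 1 → R2=3-1=2
CMP R2, 0  (cmp 2,0)
JGT L0: taken
ADD R4, 15 → R4=96+15=111
ADD R4, 18 → R4=111+18=129
ADD R4, 14 → R4=129+14=143
SUB R2, 1 → R2=2-1=1
CMP R2, 0  (cmp 1,0)
JGT L0: taken
ADD R4, 15 → R4=143+15=158
ADD R4, 18 → R4=158+18=176
ADD R4, 14 → R4=176+14=190
SUB R2, 1 → R2=1-1=0
CMP R2, 0  (cmp 0,0)
JGT L0: not taken
halt.

190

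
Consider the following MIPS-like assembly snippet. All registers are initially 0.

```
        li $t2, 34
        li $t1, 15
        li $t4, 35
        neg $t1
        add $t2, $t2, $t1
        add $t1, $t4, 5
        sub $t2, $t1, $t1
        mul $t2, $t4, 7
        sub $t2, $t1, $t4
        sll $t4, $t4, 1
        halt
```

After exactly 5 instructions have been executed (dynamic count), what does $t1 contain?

-15

li $t2, 34 → $t2=34
li $t1, 15 → $t1=15
li $t4, 35 → $t4=35
neg $t1 → $t1=-(15)=-15
add $t2, $t2, $t1 → $t2=34+(-15)=19
After step 5: $t1 = -15.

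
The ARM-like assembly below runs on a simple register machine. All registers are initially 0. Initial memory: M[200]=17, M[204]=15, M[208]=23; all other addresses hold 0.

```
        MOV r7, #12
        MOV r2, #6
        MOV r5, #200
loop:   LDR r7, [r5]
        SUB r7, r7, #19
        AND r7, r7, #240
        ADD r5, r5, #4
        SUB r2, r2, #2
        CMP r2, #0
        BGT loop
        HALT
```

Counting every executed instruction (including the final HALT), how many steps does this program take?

after MOV r7, #12: r7=12
after MOV r2, #6: r2=6
after MOV r5, #200: r5=200
after LDR r7, [r5]: r7=M[200]=17
after SUB r7, r7, #19: r7=17-19=-2
after AND r7, r7, #240: r7=(-2)&240=240
after ADD r5, r5, #4: r5=200+4=204
after SUB r2, r2, #2: r2=6-2=4
CMP r2, #0  (cmp 4,0)
BGT loop: taken
after LDR r7, [r5]: r7=M[204]=15
after SUB r7, r7, #19: r7=15-19=-4
after AND r7, r7, #240: r7=(-4)&240=240
after ADD r5, r5, #4: r5=204+4=208
after SUB r2, r2, #2: r2=4-2=2
CMP r2, #0  (cmp 2,0)
BGT loop: taken
after LDR r7, [r5]: r7=M[208]=23
after SUB r7, r7, #19: r7=23-19=4
after AND r7, r7, #240: r7=4&240=0
after ADD r5, r5, #4: r5=208+4=212
after SUB r2, r2, #2: r2=2-2=0
CMP r2, #0  (cmp 0,0)
BGT loop: not taken
halt.
Total executed instructions: 25.

25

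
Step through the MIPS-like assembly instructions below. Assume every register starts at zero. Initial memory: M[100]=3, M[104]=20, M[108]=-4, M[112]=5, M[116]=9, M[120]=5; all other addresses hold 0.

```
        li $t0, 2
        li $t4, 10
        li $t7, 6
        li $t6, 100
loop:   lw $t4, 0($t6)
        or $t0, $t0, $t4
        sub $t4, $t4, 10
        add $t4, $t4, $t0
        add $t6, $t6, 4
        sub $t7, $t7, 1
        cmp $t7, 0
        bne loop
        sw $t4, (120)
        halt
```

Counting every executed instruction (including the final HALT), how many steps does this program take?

$t0=2
$t4=10
$t7=6
$t6=100
$t4=M[100]=3
$t0=2|3=3
$t4=3-10=-7
$t4=(-7)+3=-4
$t6=100+4=104
$t7=6-1=5
cmp $t7, 0  (cmp 5,0)
bne loop: taken
$t4=M[104]=20
$t0=3|20=23
$t4=20-10=10
$t4=10+23=33
$t6=104+4=108
$t7=5-1=4
cmp $t7, 0  (cmp 4,0)
bne loop: taken
$t4=M[108]=-4
$t0=23|(-4)=-1
$t4=(-4)-10=-14
$t4=(-14)+(-1)=-15
$t6=108+4=112
$t7=4-1=3
cmp $t7, 0  (cmp 3,0)
bne loop: taken
$t4=M[112]=5
$t0=(-1)|5=-1
$t4=5-10=-5
$t4=(-5)+(-1)=-6
$t6=112+4=116
$t7=3-1=2
cmp $t7, 0  (cmp 2,0)
bne loop: taken
$t4=M[116]=9
$t0=(-1)|9=-1
$t4=9-10=-1
$t4=(-1)+(-1)=-2
$t6=116+4=120
$t7=2-1=1
cmp $t7, 0  (cmp 1,0)
bne loop: taken
$t4=M[120]=5
$t0=(-1)|5=-1
$t4=5-10=-5
$t4=(-5)+(-1)=-6
$t6=120+4=124
$t7=1-1=0
cmp $t7, 0  (cmp 0,0)
bne loop: not taken
sw $t4, (120) → M[120]=-6
halt.
Total executed instructions: 54.

54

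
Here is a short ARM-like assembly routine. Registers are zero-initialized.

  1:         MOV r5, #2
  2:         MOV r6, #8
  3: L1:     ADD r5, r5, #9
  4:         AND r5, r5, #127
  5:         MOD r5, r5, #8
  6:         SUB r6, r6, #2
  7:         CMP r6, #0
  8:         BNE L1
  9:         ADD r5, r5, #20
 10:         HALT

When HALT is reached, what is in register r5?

after MOV r5, #2: r5=2
after MOV r6, #8: r6=8
after ADD r5, r5, #9: r5=2+9=11
after AND r5, r5, #127: r5=11&127=11
after MOD r5, r5, #8: r5=11%8=3
after SUB r6, r6, #2: r6=8-2=6
CMP r6, #0  (cmp 6,0)
BNE L1: taken
after ADD r5, r5, #9: r5=3+9=12
after AND r5, r5, #127: r5=12&127=12
after MOD r5, r5, #8: r5=12%8=4
after SUB r6, r6, #2: r6=6-2=4
CMP r6, #0  (cmp 4,0)
BNE L1: taken
after ADD r5, r5, #9: r5=4+9=13
after AND r5, r5, #127: r5=13&127=13
after MOD r5, r5, #8: r5=13%8=5
after SUB r6, r6, #2: r6=4-2=2
CMP r6, #0  (cmp 2,0)
BNE L1: taken
after ADD r5, r5, #9: r5=5+9=14
after AND r5, r5, #127: r5=14&127=14
after MOD r5, r5, #8: r5=14%8=6
after SUB r6, r6, #2: r6=2-2=0
CMP r6, #0  (cmp 0,0)
BNE L1: not taken
after ADD r5, r5, #20: r5=6+20=26
halt.

26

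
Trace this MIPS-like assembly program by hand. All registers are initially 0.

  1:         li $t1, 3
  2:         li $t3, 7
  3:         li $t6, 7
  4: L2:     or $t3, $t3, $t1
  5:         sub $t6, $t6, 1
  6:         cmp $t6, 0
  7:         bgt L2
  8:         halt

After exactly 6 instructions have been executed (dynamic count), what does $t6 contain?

6

$t1=3
$t3=7
$t6=7
$t3=7|3=7
$t6=7-1=6
cmp $t6, 0  (cmp 6,0)
After step 6: $t6 = 6.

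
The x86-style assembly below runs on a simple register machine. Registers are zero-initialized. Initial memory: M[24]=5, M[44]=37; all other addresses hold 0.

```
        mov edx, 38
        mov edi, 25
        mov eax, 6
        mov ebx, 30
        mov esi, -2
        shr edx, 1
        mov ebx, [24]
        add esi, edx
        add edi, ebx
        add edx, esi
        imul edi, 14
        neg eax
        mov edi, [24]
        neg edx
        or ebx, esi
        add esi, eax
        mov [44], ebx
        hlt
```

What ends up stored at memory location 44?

mov edx, 38 → edx=38
mov edi, 25 → edi=25
mov eax, 6 → eax=6
mov ebx, 30 → ebx=30
mov esi, -2 → esi=-2
shr edx, 1 → edx=38>>1=19
mov ebx, [24] → ebx=M[24]=5
add esi, edx → esi=(-2)+19=17
add edi, ebx → edi=25+5=30
add edx, esi → edx=19+17=36
imul edi, 14 → edi=30*14=420
neg eax → eax=-(6)=-6
mov edi, [24] → edi=M[24]=5
neg edx → edx=-(36)=-36
or ebx, esi → ebx=5|17=21
add esi, eax → esi=17+(-6)=11
mov [44], ebx → M[44]=21
halt.

21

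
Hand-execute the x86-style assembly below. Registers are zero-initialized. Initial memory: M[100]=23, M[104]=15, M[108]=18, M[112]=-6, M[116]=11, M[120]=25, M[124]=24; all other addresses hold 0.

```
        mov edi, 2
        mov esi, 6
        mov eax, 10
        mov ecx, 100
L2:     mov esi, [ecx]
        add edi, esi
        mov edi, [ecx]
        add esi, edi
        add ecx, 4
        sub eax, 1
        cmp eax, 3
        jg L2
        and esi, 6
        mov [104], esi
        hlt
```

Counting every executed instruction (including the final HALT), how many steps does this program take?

63

after mov edi, 2: edi=2
after mov esi, 6: esi=6
after mov eax, 10: eax=10
after mov ecx, 100: ecx=100
after mov esi, [ecx]: esi=M[100]=23
after add edi, esi: edi=2+23=25
after mov edi, [ecx]: edi=M[100]=23
after add esi, edi: esi=23+23=46
after add ecx, 4: ecx=100+4=104
after sub eax, 1: eax=10-1=9
cmp eax, 3  (cmp 9,3)
jg L2: taken
after mov esi, [ecx]: esi=M[104]=15
after add edi, esi: edi=23+15=38
after mov edi, [ecx]: edi=M[104]=15
after add esi, edi: esi=15+15=30
after add ecx, 4: ecx=104+4=108
after sub eax, 1: eax=9-1=8
cmp eax, 3  (cmp 8,3)
jg L2: taken
after mov esi, [ecx]: esi=M[108]=18
after add edi, esi: edi=15+18=33
after mov edi, [ecx]: edi=M[108]=18
after add esi, edi: esi=18+18=36
after add ecx, 4: ecx=108+4=112
after sub eax, 1: eax=8-1=7
cmp eax, 3  (cmp 7,3)
jg L2: taken
after mov esi, [ecx]: esi=M[112]=-6
after add edi, esi: edi=18+(-6)=12
after mov edi, [ecx]: edi=M[112]=-6
after add esi, edi: esi=(-6)+(-6)=-12
after add ecx, 4: ecx=112+4=116
after sub eax, 1: eax=7-1=6
cmp eax, 3  (cmp 6,3)
jg L2: taken
after mov esi, [ecx]: esi=M[116]=11
after add edi, esi: edi=(-6)+11=5
after mov edi, [ecx]: edi=M[116]=11
after add esi, edi: esi=11+11=22
after add ecx, 4: ecx=116+4=120
after sub eax, 1: eax=6-1=5
cmp eax, 3  (cmp 5,3)
jg L2: taken
after mov esi, [ecx]: esi=M[120]=25
after add edi, esi: edi=11+25=36
after mov edi, [ecx]: edi=M[120]=25
after add esi, edi: esi=25+25=50
after add ecx, 4: ecx=120+4=124
after sub eax, 1: eax=5-1=4
cmp eax, 3  (cmp 4,3)
jg L2: taken
after mov esi, [ecx]: esi=M[124]=24
after add edi, esi: edi=25+24=49
after mov edi, [ecx]: edi=M[124]=24
after add esi, edi: esi=24+24=48
after add ecx, 4: ecx=124+4=128
after sub eax, 1: eax=4-1=3
cmp eax, 3  (cmp 3,3)
jg L2: not taken
after and esi, 6: esi=48&6=0
mov [104], esi → M[104]=0
halt.
Total executed instructions: 63.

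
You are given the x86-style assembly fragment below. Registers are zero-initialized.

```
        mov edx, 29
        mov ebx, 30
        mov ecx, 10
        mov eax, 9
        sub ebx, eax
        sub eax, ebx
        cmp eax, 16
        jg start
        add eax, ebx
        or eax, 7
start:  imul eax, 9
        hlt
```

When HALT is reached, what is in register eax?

135

mov edx, 29 → edx=29
mov ebx, 30 → ebx=30
mov ecx, 10 → ecx=10
mov eax, 9 → eax=9
sub ebx, eax → ebx=30-9=21
sub eax, ebx → eax=9-21=-12
cmp eax, 16  (cmp -12,16)
jg start: not taken
add eax, ebx → eax=(-12)+21=9
or eax, 7 → eax=9|7=15
imul eax, 9 → eax=15*9=135
halt.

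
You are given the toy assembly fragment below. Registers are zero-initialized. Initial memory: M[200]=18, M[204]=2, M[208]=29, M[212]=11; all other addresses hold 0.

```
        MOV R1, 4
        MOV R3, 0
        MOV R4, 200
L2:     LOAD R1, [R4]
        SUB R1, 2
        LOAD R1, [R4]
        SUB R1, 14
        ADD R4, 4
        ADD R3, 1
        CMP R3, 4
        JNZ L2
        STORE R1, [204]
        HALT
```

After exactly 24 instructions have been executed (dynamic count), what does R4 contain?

MOV R1, 4 → R1=4
MOV R3, 0 → R3=0
MOV R4, 200 → R4=200
LOAD R1, [R4] → R1=M[200]=18
SUB R1, 2 → R1=18-2=16
LOAD R1, [R4] → R1=M[200]=18
SUB R1, 14 → R1=18-14=4
ADD R4, 4 → R4=200+4=204
ADD R3, 1 → R3=0+1=1
CMP R3, 4  (cmp 1,4)
JNZ L2: taken
LOAD R1, [R4] → R1=M[204]=2
SUB R1, 2 → R1=2-2=0
LOAD R1, [R4] → R1=M[204]=2
SUB R1, 14 → R1=2-14=-12
ADD R4, 4 → R4=204+4=208
ADD R3, 1 → R3=1+1=2
CMP R3, 4  (cmp 2,4)
JNZ L2: taken
LOAD R1, [R4] → R1=M[208]=29
SUB R1, 2 → R1=29-2=27
LOAD R1, [R4] → R1=M[208]=29
SUB R1, 14 → R1=29-14=15
ADD R4, 4 → R4=208+4=212
After step 24: R4 = 212.

212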